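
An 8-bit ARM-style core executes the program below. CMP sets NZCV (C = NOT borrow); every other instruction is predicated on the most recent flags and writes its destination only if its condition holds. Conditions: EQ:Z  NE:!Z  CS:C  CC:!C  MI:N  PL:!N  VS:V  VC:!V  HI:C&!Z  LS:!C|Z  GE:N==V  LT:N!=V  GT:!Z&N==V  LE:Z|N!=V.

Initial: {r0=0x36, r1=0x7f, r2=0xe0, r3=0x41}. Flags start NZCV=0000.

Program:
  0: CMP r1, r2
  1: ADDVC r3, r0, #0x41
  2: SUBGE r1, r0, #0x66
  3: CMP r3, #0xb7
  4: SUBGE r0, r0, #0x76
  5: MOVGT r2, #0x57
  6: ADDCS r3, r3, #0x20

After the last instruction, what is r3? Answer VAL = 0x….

0: ✓ CMP  NZCV=1001
1: · ADDVC
2: ✓ SUBGE  r1←0xd0
3: ✓ CMP  NZCV=1001
4: ✓ SUBGE  r0←0xc0
5: ✓ MOVGT  r2←0x57
6: · ADDCS

VAL = 0x41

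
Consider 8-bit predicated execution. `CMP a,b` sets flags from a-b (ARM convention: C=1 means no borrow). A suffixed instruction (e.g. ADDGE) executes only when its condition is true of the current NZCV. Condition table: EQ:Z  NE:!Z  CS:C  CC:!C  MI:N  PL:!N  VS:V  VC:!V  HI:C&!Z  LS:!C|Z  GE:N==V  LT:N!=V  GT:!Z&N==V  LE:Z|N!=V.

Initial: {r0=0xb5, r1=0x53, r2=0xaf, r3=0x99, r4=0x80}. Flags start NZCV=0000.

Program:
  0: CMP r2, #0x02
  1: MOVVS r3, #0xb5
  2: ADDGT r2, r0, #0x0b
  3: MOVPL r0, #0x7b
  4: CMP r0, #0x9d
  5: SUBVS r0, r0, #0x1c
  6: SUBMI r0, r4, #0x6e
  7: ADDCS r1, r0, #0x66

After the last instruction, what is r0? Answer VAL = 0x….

0: ✓ CMP  NZCV=1010
1: · MOVVS
2: · ADDGT
3: · MOVPL
4: ✓ CMP  NZCV=0010
5: · SUBVS
6: · SUBMI
7: ✓ ADDCS  r1←0x1b

VAL = 0xb5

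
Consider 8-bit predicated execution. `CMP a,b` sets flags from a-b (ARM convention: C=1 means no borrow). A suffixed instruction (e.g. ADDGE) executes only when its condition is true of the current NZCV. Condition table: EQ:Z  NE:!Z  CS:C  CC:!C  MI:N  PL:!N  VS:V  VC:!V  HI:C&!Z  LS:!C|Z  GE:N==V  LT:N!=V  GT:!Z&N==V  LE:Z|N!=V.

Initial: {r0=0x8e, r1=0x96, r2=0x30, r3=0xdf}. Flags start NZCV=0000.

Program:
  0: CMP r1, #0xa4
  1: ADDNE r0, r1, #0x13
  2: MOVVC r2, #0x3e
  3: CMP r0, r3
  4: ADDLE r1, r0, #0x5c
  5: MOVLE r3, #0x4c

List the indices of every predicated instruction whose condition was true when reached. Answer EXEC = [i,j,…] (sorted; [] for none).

EXEC = [1,2,4,5]

[0] flags=1000 → (cmp)
[1] flags=1000 NE?T → r0=0xa9
[2] flags=1000 VC?T → r2=0x3e
[3] flags=1000 → (cmp)
[4] flags=1000 LE?T → r1=0x05
[5] flags=1000 LE?T → r3=0x4c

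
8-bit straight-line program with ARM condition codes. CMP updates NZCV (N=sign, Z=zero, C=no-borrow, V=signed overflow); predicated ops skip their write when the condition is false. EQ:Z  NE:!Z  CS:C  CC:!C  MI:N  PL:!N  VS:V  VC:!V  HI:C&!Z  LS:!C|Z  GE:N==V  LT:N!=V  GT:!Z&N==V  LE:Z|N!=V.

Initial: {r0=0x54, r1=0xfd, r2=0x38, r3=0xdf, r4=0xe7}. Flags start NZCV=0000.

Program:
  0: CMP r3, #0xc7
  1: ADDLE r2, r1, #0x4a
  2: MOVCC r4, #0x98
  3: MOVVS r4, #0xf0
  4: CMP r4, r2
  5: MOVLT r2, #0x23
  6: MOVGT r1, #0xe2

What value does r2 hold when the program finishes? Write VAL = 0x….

0: ✓ CMP  NZCV=0010
1: · ADDLE
2: · MOVCC
3: · MOVVS
4: ✓ CMP  NZCV=1010
5: ✓ MOVLT  r2←0x23
6: · MOVGT

VAL = 0x23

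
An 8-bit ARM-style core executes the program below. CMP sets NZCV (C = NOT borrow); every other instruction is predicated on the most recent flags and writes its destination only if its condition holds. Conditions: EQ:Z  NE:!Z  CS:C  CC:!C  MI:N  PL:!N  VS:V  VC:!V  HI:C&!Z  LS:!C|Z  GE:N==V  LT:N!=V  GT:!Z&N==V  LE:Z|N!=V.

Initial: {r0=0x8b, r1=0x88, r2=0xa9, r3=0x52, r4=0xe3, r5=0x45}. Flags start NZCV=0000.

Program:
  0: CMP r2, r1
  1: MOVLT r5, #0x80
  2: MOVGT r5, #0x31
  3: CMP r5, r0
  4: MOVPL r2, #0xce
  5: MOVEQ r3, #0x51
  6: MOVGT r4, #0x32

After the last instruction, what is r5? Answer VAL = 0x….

VAL = 0x31

[0] flags=0010 → (cmp)
[1] flags=0010 LT?F → skip
[2] flags=0010 GT?T → r5=0x31
[3] flags=1001 → (cmp)
[4] flags=1001 PL?F → skip
[5] flags=1001 EQ?F → skip
[6] flags=1001 GT?T → r4=0x32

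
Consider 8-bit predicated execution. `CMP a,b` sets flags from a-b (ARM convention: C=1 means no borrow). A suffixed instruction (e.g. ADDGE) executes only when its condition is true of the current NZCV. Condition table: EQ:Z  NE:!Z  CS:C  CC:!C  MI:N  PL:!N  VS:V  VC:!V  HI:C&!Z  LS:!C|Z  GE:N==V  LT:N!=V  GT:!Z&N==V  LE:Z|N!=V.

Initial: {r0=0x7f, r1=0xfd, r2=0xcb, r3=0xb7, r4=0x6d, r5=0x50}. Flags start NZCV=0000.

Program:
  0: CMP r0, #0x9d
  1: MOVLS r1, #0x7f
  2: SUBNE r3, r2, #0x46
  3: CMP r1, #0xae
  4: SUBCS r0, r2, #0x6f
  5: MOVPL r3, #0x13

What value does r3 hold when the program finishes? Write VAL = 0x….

[0] flags=1001 → (cmp)
[1] flags=1001 LS?T → r1=0x7f
[2] flags=1001 NE?T → r3=0x85
[3] flags=1001 → (cmp)
[4] flags=1001 CS?F → skip
[5] flags=1001 PL?F → skip

VAL = 0x85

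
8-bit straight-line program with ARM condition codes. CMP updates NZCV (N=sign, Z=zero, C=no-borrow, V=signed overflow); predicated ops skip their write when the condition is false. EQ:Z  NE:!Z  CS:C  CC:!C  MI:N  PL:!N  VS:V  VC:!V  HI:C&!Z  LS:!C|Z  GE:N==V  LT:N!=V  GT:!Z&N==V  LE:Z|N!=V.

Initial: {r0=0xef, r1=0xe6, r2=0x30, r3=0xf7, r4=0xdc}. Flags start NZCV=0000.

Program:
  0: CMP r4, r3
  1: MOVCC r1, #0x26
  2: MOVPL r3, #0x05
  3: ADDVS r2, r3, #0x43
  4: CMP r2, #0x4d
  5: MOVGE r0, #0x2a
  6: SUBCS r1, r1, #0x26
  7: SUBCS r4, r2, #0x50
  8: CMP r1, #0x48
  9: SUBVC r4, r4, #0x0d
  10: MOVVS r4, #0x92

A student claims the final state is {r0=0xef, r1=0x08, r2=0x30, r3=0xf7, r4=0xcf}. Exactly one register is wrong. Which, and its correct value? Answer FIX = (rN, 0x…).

FIX = (r1, 0x26)

[0] flags=1000 → (cmp)
[1] flags=1000 CC?T → r1=0x26
[2] flags=1000 PL?F → skip
[3] flags=1000 VS?F → skip
[4] flags=1000 → (cmp)
[5] flags=1000 GE?F → skip
[6] flags=1000 CS?F → skip
[7] flags=1000 CS?F → skip
[8] flags=1000 → (cmp)
[9] flags=1000 VC?T → r4=0xcf
[10] flags=1000 VS?F → skip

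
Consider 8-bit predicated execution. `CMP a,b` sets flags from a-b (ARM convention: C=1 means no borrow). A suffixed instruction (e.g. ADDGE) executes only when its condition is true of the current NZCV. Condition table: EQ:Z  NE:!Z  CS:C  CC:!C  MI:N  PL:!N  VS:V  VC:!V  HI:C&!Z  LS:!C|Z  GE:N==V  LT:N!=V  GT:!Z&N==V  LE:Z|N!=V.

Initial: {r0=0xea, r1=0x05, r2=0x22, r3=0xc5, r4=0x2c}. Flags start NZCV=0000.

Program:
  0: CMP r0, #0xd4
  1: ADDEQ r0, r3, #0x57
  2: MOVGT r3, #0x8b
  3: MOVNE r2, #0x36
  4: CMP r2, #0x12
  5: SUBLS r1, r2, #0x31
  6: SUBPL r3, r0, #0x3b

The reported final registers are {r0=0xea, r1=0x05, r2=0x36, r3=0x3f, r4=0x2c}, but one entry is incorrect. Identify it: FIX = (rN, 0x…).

0: ✓ CMP  NZCV=0010
1: · ADDEQ
2: ✓ MOVGT  r3←0x8b
3: ✓ MOVNE  r2←0x36
4: ✓ CMP  NZCV=0010
5: · SUBLS
6: ✓ SUBPL  r3←0xaf

FIX = (r3, 0xaf)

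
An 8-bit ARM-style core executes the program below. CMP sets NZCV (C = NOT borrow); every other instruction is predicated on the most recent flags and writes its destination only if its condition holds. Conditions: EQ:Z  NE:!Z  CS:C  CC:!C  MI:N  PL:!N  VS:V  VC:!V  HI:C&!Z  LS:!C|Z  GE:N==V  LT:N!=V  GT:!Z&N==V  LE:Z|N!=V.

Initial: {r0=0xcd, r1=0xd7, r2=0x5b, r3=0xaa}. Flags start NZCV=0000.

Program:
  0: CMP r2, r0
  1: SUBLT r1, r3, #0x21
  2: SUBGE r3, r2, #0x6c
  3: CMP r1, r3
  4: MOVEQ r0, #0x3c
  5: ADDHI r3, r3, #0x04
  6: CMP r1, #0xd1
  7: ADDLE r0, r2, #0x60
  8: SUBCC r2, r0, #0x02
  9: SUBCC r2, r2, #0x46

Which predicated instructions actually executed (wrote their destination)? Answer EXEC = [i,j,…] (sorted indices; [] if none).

0: ✓ CMP  NZCV=1001
1: · SUBLT
2: ✓ SUBGE  r3←0xef
3: ✓ CMP  NZCV=1000
4: · MOVEQ
5: · ADDHI
6: ✓ CMP  NZCV=0010
7: · ADDLE
8: · SUBCC
9: · SUBCC

EXEC = [2]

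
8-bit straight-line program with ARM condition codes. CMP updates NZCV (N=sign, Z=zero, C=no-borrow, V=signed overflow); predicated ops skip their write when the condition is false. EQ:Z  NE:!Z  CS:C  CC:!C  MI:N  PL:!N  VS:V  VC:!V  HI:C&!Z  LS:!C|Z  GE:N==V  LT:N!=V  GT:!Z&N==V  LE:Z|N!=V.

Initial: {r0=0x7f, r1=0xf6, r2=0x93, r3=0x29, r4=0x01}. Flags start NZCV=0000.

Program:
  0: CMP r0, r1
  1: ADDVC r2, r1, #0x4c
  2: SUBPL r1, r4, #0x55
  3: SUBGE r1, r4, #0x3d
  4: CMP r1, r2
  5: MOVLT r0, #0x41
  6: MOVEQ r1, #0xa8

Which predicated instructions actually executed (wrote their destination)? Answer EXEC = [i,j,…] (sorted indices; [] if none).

[0] flags=1001 → (cmp)
[1] flags=1001 VC?F → skip
[2] flags=1001 PL?F → skip
[3] flags=1001 GE?T → r1=0xc4
[4] flags=0010 → (cmp)
[5] flags=0010 LT?F → skip
[6] flags=0010 EQ?F → skip

EXEC = [3]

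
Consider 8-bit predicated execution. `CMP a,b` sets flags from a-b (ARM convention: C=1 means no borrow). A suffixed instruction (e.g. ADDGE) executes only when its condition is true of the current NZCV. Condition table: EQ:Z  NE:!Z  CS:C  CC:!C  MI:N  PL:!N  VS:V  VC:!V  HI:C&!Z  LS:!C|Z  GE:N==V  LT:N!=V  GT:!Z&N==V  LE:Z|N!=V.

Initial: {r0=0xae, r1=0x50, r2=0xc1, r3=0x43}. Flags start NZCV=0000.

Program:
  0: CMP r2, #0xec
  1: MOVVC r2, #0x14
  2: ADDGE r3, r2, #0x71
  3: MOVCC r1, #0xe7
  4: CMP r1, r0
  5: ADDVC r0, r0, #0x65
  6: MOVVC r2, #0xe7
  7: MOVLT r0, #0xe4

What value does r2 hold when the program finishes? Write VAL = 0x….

VAL = 0xe7

0: ✓ CMP  NZCV=1000
1: ✓ MOVVC  r2←0x14
2: · ADDGE
3: ✓ MOVCC  r1←0xe7
4: ✓ CMP  NZCV=0010
5: ✓ ADDVC  r0←0x13
6: ✓ MOVVC  r2←0xe7
7: · MOVLT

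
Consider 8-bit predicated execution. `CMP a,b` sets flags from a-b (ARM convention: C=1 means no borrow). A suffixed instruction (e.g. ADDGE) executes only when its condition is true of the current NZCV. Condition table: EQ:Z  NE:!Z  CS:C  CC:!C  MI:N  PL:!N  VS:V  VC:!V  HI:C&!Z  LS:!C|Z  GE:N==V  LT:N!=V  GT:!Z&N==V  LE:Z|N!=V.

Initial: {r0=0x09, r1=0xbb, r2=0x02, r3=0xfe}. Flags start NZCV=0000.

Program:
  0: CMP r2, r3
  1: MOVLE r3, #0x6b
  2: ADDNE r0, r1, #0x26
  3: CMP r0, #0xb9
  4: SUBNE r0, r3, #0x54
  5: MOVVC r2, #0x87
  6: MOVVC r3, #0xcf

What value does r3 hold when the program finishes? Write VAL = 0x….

[0] flags=0000 → (cmp)
[1] flags=0000 LE?F → skip
[2] flags=0000 NE?T → r0=0xe1
[3] flags=0010 → (cmp)
[4] flags=0010 NE?T → r0=0xaa
[5] flags=0010 VC?T → r2=0x87
[6] flags=0010 VC?T → r3=0xcf

VAL = 0xcf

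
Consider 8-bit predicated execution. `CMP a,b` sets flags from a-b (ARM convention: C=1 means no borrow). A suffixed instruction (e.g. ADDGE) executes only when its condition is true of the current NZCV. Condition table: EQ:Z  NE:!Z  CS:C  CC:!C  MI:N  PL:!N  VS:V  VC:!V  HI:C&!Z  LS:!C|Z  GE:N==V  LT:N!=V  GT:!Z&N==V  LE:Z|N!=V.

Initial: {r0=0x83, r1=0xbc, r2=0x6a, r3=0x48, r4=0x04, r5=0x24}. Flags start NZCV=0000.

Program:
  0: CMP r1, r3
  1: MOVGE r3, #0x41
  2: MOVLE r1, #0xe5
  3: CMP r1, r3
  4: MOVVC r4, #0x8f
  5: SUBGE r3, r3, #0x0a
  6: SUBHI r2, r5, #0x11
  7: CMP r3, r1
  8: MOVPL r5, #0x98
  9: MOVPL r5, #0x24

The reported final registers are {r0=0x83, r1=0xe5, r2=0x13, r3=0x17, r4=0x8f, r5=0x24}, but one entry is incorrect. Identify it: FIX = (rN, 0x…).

FIX = (r3, 0x48)

0: ✓ CMP  NZCV=0011
1: · MOVGE
2: ✓ MOVLE  r1←0xe5
3: ✓ CMP  NZCV=1010
4: ✓ MOVVC  r4←0x8f
5: · SUBGE
6: ✓ SUBHI  r2←0x13
7: ✓ CMP  NZCV=0000
8: ✓ MOVPL  r5←0x98
9: ✓ MOVPL  r5←0x24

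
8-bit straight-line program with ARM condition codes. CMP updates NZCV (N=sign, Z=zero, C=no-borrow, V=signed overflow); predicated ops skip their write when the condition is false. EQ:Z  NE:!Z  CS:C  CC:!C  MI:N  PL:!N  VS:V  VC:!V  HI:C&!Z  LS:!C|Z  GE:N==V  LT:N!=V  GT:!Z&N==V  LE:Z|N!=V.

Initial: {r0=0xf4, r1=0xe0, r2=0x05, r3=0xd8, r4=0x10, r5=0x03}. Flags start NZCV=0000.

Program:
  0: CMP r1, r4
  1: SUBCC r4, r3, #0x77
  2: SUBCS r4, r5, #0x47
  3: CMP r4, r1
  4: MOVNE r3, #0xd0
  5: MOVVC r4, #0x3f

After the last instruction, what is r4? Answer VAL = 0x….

[0] flags=1010 → (cmp)
[1] flags=1010 CC?F → skip
[2] flags=1010 CS?T → r4=0xbc
[3] flags=1000 → (cmp)
[4] flags=1000 NE?T → r3=0xd0
[5] flags=1000 VC?T → r4=0x3f

VAL = 0x3f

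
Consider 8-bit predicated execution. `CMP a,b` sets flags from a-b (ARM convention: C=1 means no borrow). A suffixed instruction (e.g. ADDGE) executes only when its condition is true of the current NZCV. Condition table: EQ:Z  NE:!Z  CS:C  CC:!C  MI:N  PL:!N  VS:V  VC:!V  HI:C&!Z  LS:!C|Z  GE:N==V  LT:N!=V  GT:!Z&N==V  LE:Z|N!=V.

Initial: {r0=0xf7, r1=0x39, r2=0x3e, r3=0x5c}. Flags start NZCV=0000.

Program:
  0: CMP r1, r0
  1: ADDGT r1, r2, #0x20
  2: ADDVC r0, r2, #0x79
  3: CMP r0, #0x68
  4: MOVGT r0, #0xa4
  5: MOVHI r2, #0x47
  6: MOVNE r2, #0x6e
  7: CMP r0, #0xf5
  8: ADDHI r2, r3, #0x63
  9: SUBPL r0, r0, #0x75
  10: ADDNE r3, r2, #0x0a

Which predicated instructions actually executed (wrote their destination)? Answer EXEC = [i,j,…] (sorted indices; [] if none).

EXEC = [1,2,5,6,10]

0: ✓ CMP  NZCV=0000
1: ✓ ADDGT  r1←0x5e
2: ✓ ADDVC  r0←0xb7
3: ✓ CMP  NZCV=0011
4: · MOVGT
5: ✓ MOVHI  r2←0x47
6: ✓ MOVNE  r2←0x6e
7: ✓ CMP  NZCV=1000
8: · ADDHI
9: · SUBPL
10: ✓ ADDNE  r3←0x78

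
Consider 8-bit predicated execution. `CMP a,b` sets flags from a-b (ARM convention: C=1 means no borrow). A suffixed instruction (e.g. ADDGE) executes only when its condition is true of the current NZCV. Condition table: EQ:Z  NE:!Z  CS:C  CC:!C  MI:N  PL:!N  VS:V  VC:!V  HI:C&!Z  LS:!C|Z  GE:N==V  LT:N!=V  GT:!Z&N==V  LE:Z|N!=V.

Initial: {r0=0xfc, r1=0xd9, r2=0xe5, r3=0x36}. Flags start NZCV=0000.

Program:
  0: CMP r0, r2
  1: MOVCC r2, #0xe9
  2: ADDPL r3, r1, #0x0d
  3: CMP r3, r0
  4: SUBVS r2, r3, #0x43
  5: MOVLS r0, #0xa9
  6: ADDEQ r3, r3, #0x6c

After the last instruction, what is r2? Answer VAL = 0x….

VAL = 0xe5

0: ✓ CMP  NZCV=0010
1: · MOVCC
2: ✓ ADDPL  r3←0xe6
3: ✓ CMP  NZCV=1000
4: · SUBVS
5: ✓ MOVLS  r0←0xa9
6: · ADDEQ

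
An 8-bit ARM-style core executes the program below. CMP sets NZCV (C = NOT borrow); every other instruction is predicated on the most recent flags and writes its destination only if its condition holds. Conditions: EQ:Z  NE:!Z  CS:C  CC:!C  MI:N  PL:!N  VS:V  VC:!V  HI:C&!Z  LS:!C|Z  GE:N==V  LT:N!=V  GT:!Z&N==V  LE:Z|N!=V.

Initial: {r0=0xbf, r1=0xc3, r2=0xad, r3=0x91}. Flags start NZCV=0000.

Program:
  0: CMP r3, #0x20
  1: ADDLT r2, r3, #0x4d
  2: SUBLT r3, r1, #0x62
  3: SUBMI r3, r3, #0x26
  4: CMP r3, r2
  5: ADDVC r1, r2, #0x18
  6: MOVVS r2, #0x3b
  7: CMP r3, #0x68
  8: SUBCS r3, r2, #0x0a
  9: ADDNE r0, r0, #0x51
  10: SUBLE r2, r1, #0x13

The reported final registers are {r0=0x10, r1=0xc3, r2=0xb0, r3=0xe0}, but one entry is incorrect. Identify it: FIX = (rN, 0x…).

[0] flags=0011 → (cmp)
[1] flags=0011 LT?T → r2=0xde
[2] flags=0011 LT?T → r3=0x61
[3] flags=0011 MI?F → skip
[4] flags=1001 → (cmp)
[5] flags=1001 VC?F → skip
[6] flags=1001 VS?T → r2=0x3b
[7] flags=1000 → (cmp)
[8] flags=1000 CS?F → skip
[9] flags=1000 NE?T → r0=0x10
[10] flags=1000 LE?T → r2=0xb0

FIX = (r3, 0x61)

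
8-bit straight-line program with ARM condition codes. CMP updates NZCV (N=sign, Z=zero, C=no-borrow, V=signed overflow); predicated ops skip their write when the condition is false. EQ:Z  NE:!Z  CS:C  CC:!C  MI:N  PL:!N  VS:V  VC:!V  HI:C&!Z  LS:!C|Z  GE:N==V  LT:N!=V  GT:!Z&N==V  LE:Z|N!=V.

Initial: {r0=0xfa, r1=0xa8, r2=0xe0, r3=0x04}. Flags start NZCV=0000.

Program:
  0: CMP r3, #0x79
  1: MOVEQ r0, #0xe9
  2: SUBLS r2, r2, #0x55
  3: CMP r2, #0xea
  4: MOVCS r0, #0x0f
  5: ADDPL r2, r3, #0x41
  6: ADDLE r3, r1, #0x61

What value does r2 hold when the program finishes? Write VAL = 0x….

VAL = 0x8b

[0] flags=1000 → (cmp)
[1] flags=1000 EQ?F → skip
[2] flags=1000 LS?T → r2=0x8b
[3] flags=1000 → (cmp)
[4] flags=1000 CS?F → skip
[5] flags=1000 PL?F → skip
[6] flags=1000 LE?T → r3=0x09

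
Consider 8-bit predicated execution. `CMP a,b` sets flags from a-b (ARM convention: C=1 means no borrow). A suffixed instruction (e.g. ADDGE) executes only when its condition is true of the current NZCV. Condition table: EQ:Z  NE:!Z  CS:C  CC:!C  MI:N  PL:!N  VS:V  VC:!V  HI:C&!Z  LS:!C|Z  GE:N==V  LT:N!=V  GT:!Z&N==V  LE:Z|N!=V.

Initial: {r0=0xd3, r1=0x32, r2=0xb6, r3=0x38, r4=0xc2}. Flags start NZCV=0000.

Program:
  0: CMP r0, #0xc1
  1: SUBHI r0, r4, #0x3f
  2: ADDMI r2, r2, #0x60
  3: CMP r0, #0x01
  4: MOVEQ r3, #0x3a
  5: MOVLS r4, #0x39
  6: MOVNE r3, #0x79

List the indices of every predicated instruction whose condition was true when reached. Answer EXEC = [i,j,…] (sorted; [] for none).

EXEC = [1,6]

[0] flags=0010 → (cmp)
[1] flags=0010 HI?T → r0=0x83
[2] flags=0010 MI?F → skip
[3] flags=1010 → (cmp)
[4] flags=1010 EQ?F → skip
[5] flags=1010 LS?F → skip
[6] flags=1010 NE?T → r3=0x79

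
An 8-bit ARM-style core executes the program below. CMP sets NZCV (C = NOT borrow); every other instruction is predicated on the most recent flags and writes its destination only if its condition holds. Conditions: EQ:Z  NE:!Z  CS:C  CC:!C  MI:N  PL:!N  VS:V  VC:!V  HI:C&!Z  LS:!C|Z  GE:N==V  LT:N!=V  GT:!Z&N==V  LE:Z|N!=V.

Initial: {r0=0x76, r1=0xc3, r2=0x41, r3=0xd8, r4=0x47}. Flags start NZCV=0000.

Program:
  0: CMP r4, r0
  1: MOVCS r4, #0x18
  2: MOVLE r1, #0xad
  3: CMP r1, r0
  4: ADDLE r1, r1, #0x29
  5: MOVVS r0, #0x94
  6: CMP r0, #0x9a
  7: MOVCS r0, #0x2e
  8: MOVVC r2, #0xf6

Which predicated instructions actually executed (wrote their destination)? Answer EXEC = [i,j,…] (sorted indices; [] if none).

0: ✓ CMP  NZCV=1000
1: · MOVCS
2: ✓ MOVLE  r1←0xad
3: ✓ CMP  NZCV=0011
4: ✓ ADDLE  r1←0xd6
5: ✓ MOVVS  r0←0x94
6: ✓ CMP  NZCV=1000
7: · MOVCS
8: ✓ MOVVC  r2←0xf6

EXEC = [2,4,5,8]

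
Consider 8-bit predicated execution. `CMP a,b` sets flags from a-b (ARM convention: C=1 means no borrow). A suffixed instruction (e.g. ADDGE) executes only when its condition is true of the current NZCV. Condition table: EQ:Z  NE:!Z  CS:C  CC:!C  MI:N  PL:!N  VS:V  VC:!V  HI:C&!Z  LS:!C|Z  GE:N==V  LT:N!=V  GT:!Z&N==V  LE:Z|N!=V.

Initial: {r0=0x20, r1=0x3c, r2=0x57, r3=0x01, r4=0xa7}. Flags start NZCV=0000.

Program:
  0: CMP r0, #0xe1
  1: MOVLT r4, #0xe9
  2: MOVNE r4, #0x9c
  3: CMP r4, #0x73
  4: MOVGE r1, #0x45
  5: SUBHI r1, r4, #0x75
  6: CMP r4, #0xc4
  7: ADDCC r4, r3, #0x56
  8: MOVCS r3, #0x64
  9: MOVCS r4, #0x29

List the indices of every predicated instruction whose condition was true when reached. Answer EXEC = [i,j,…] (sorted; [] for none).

EXEC = [2,5,7]

[0] flags=0000 → (cmp)
[1] flags=0000 LT?F → skip
[2] flags=0000 NE?T → r4=0x9c
[3] flags=0011 → (cmp)
[4] flags=0011 GE?F → skip
[5] flags=0011 HI?T → r1=0x27
[6] flags=1000 → (cmp)
[7] flags=1000 CC?T → r4=0x57
[8] flags=1000 CS?F → skip
[9] flags=1000 CS?F → skip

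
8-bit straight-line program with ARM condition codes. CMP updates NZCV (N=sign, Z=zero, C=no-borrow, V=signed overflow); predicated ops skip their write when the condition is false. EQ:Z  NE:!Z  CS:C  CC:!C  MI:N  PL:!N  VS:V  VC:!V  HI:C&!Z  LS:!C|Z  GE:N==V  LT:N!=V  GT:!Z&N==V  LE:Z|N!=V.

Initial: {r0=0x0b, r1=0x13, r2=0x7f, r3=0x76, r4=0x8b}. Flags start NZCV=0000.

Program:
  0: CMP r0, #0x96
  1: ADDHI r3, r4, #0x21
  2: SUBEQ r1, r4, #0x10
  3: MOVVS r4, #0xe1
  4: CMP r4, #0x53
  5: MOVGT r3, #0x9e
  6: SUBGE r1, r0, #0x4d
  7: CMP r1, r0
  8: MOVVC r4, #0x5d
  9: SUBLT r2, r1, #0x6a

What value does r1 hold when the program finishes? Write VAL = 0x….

VAL = 0x13

0: ✓ CMP  NZCV=0000
1: · ADDHI
2: · SUBEQ
3: · MOVVS
4: ✓ CMP  NZCV=0011
5: · MOVGT
6: · SUBGE
7: ✓ CMP  NZCV=0010
8: ✓ MOVVC  r4←0x5d
9: · SUBLT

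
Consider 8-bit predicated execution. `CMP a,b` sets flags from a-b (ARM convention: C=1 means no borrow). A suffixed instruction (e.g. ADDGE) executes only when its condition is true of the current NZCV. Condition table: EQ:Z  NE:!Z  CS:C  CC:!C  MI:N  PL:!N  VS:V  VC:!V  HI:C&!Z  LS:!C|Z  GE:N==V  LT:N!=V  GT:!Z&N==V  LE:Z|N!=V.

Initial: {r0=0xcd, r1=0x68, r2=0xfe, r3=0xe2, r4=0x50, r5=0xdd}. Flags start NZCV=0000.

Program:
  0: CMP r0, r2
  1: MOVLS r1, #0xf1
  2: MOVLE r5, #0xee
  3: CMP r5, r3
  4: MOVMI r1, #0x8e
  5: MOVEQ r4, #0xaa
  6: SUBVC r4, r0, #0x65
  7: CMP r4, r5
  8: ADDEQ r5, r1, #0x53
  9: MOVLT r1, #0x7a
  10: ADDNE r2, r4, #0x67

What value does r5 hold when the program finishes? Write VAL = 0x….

0: ✓ CMP  NZCV=1000
1: ✓ MOVLS  r1←0xf1
2: ✓ MOVLE  r5←0xee
3: ✓ CMP  NZCV=0010
4: · MOVMI
5: · MOVEQ
6: ✓ SUBVC  r4←0x68
7: ✓ CMP  NZCV=0000
8: · ADDEQ
9: · MOVLT
10: ✓ ADDNE  r2←0xcf

VAL = 0xee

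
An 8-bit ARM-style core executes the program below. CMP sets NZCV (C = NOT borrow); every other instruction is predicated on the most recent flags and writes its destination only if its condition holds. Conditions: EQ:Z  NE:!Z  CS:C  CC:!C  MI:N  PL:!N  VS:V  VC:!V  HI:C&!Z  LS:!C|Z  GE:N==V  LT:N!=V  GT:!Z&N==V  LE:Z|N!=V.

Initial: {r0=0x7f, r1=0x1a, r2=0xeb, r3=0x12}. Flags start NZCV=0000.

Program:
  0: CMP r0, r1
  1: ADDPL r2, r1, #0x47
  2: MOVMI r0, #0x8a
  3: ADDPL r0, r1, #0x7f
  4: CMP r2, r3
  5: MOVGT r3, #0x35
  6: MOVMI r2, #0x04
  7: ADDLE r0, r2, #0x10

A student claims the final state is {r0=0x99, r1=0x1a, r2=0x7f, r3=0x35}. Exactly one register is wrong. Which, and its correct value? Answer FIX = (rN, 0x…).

[0] flags=0010 → (cmp)
[1] flags=0010 PL?T → r2=0x61
[2] flags=0010 MI?F → skip
[3] flags=0010 PL?T → r0=0x99
[4] flags=0010 → (cmp)
[5] flags=0010 GT?T → r3=0x35
[6] flags=0010 MI?F → skip
[7] flags=0010 LE?F → skip

FIX = (r2, 0x61)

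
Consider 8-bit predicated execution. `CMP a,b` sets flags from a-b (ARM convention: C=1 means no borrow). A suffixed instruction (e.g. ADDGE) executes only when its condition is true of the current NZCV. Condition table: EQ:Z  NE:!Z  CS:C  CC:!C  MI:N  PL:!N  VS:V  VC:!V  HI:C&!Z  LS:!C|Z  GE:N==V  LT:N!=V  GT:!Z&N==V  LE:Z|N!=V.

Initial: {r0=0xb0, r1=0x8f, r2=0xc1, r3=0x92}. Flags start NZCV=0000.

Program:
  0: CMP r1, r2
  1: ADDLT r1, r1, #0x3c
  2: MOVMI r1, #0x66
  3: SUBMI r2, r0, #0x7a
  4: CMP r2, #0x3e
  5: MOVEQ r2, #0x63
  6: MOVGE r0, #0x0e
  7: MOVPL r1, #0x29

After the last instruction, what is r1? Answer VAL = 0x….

VAL = 0x66

[0] flags=1000 → (cmp)
[1] flags=1000 LT?T → r1=0xcb
[2] flags=1000 MI?T → r1=0x66
[3] flags=1000 MI?T → r2=0x36
[4] flags=1000 → (cmp)
[5] flags=1000 EQ?F → skip
[6] flags=1000 GE?F → skip
[7] flags=1000 PL?F → skip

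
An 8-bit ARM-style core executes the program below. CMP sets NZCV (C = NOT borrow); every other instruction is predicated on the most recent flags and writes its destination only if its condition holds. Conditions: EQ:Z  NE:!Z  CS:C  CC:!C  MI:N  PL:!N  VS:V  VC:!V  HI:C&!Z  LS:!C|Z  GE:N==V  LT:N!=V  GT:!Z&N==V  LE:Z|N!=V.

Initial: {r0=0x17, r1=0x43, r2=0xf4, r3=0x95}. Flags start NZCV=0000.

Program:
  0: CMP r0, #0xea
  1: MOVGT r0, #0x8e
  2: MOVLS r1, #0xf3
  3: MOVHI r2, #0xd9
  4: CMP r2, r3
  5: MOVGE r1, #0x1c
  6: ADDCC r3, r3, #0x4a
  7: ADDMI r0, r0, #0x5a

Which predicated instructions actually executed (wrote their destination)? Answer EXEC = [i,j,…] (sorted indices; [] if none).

EXEC = [1,2,5]

[0] flags=0000 → (cmp)
[1] flags=0000 GT?T → r0=0x8e
[2] flags=0000 LS?T → r1=0xf3
[3] flags=0000 HI?F → skip
[4] flags=0010 → (cmp)
[5] flags=0010 GE?T → r1=0x1c
[6] flags=0010 CC?F → skip
[7] flags=0010 MI?F → skip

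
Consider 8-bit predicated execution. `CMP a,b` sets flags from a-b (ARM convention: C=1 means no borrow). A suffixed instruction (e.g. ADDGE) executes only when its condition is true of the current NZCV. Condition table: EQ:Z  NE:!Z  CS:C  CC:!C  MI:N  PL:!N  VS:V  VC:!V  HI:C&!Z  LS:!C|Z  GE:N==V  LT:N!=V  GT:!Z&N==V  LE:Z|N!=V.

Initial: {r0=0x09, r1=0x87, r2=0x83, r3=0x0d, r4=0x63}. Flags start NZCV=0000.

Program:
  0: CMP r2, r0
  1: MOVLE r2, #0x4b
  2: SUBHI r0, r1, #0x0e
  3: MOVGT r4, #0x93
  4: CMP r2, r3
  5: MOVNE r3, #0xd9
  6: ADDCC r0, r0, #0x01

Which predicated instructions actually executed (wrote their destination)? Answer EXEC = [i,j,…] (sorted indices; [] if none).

EXEC = [1,2,5]

[0] flags=0011 → (cmp)
[1] flags=0011 LE?T → r2=0x4b
[2] flags=0011 HI?T → r0=0x79
[3] flags=0011 GT?F → skip
[4] flags=0010 → (cmp)
[5] flags=0010 NE?T → r3=0xd9
[6] flags=0010 CC?F → skip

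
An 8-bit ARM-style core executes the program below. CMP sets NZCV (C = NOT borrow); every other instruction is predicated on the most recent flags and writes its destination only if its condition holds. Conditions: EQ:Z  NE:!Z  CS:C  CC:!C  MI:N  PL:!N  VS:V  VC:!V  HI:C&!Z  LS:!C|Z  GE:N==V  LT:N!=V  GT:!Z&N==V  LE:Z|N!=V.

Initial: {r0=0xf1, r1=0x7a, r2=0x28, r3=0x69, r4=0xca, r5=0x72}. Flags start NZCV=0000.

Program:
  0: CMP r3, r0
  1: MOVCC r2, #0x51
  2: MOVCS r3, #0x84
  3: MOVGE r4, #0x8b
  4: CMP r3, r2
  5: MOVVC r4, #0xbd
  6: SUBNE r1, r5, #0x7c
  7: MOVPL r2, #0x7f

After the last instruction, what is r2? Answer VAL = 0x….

VAL = 0x7f

0: ✓ CMP  NZCV=0000
1: ✓ MOVCC  r2←0x51
2: · MOVCS
3: ✓ MOVGE  r4←0x8b
4: ✓ CMP  NZCV=0010
5: ✓ MOVVC  r4←0xbd
6: ✓ SUBNE  r1←0xf6
7: ✓ MOVPL  r2←0x7f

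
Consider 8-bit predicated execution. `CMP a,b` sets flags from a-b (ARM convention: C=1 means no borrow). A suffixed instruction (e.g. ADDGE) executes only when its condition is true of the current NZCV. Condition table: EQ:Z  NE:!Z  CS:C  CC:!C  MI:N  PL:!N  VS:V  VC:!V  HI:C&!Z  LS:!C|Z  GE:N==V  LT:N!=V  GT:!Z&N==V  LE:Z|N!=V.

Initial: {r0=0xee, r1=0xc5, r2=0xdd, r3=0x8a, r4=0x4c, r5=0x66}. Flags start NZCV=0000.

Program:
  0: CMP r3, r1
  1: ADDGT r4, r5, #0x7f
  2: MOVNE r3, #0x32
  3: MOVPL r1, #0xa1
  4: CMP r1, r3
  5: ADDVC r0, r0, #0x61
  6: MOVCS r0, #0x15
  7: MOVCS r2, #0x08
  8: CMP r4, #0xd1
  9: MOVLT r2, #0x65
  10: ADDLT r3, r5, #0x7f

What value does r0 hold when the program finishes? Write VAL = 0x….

0: ✓ CMP  NZCV=1000
1: · ADDGT
2: ✓ MOVNE  r3←0x32
3: · MOVPL
4: ✓ CMP  NZCV=1010
5: ✓ ADDVC  r0←0x4f
6: ✓ MOVCS  r0←0x15
7: ✓ MOVCS  r2←0x08
8: ✓ CMP  NZCV=0000
9: · MOVLT
10: · ADDLT

VAL = 0x15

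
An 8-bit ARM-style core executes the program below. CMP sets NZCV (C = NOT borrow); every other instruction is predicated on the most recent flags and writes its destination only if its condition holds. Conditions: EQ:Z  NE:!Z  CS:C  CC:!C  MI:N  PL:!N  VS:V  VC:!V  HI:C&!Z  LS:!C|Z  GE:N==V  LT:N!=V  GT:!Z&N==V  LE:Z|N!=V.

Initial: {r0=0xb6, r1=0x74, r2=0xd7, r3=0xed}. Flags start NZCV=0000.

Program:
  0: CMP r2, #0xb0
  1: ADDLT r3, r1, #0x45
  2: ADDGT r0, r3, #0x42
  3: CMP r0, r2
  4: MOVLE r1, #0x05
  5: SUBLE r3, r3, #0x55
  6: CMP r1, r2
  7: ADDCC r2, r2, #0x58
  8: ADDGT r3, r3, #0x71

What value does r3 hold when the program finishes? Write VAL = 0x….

VAL = 0x5e

[0] flags=0010 → (cmp)
[1] flags=0010 LT?F → skip
[2] flags=0010 GT?T → r0=0x2f
[3] flags=0000 → (cmp)
[4] flags=0000 LE?F → skip
[5] flags=0000 LE?F → skip
[6] flags=1001 → (cmp)
[7] flags=1001 CC?T → r2=0x2f
[8] flags=1001 GT?T → r3=0x5e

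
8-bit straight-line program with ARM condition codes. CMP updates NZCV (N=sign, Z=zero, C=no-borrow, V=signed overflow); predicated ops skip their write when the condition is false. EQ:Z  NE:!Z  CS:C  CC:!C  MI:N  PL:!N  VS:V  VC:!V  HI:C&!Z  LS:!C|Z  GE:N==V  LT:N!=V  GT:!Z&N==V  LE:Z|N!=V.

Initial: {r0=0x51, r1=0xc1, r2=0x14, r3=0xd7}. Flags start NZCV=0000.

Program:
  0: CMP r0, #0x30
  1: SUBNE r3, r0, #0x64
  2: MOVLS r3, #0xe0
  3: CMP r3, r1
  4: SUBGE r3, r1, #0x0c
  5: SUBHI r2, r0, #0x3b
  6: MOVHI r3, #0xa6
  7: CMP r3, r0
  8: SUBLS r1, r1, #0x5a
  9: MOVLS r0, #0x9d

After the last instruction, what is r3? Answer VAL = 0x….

[0] flags=0010 → (cmp)
[1] flags=0010 NE?T → r3=0xed
[2] flags=0010 LS?F → skip
[3] flags=0010 → (cmp)
[4] flags=0010 GE?T → r3=0xb5
[5] flags=0010 HI?T → r2=0x16
[6] flags=0010 HI?T → r3=0xa6
[7] flags=0011 → (cmp)
[8] flags=0011 LS?F → skip
[9] flags=0011 LS?F → skip

VAL = 0xa6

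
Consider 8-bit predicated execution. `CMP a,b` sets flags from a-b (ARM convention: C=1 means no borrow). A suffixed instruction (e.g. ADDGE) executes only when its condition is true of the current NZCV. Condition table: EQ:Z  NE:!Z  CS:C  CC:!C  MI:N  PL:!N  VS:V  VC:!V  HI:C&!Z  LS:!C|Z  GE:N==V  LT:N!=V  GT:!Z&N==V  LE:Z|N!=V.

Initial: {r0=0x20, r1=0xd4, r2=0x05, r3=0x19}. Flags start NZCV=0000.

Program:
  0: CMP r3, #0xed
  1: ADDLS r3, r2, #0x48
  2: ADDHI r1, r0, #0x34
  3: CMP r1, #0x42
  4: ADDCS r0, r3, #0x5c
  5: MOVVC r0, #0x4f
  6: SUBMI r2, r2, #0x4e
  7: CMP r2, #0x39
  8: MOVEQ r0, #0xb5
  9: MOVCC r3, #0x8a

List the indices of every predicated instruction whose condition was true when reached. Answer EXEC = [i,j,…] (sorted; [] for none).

0: ✓ CMP  NZCV=0000
1: ✓ ADDLS  r3←0x4d
2: · ADDHI
3: ✓ CMP  NZCV=1010
4: ✓ ADDCS  r0←0xa9
5: ✓ MOVVC  r0←0x4f
6: ✓ SUBMI  r2←0xb7
7: ✓ CMP  NZCV=0011
8: · MOVEQ
9: · MOVCC

EXEC = [1,4,5,6]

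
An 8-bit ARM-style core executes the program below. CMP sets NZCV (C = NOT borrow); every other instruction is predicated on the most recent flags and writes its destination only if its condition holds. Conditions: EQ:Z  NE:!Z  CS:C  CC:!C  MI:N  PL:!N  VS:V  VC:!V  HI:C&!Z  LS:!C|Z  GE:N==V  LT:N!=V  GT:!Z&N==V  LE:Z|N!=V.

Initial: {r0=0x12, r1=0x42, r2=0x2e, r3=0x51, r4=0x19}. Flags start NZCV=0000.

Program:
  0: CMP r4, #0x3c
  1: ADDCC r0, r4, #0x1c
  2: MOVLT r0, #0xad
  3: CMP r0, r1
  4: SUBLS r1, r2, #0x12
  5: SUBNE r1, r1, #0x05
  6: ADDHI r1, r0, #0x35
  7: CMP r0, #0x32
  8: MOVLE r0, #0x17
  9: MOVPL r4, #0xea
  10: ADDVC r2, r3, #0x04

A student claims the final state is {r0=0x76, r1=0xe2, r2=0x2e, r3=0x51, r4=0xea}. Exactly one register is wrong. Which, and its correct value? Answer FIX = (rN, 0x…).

FIX = (r0, 0x17)

0: ✓ CMP  NZCV=1000
1: ✓ ADDCC  r0←0x35
2: ✓ MOVLT  r0←0xad
3: ✓ CMP  NZCV=0011
4: · SUBLS
5: ✓ SUBNE  r1←0x3d
6: ✓ ADDHI  r1←0xe2
7: ✓ CMP  NZCV=0011
8: ✓ MOVLE  r0←0x17
9: ✓ MOVPL  r4←0xea
10: · ADDVC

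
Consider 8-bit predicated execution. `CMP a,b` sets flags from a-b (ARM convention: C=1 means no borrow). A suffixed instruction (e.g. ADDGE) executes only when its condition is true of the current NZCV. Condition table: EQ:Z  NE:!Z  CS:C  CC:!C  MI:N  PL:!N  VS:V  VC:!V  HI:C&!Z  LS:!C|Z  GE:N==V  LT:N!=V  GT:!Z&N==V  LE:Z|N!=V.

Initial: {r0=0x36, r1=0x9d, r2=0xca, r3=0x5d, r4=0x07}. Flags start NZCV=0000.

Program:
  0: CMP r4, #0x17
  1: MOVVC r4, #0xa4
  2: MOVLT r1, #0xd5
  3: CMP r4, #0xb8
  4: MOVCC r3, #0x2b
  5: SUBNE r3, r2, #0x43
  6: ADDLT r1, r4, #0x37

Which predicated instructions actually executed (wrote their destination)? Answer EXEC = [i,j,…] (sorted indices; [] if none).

[0] flags=1000 → (cmp)
[1] flags=1000 VC?T → r4=0xa4
[2] flags=1000 LT?T → r1=0xd5
[3] flags=1000 → (cmp)
[4] flags=1000 CC?T → r3=0x2b
[5] flags=1000 NE?T → r3=0x87
[6] flags=1000 LT?T → r1=0xdb

EXEC = [1,2,4,5,6]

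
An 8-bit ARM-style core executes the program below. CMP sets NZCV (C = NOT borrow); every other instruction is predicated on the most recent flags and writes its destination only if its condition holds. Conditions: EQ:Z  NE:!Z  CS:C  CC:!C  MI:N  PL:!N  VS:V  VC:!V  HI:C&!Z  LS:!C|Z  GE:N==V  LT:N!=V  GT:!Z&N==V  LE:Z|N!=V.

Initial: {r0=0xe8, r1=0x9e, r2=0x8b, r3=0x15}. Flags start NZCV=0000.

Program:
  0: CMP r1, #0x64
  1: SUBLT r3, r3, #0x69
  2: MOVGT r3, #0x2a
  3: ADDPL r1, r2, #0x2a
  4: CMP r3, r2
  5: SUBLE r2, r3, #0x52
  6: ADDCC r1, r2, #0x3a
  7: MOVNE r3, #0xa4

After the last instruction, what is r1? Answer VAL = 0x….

VAL = 0xb5

[0] flags=0011 → (cmp)
[1] flags=0011 LT?T → r3=0xac
[2] flags=0011 GT?F → skip
[3] flags=0011 PL?T → r1=0xb5
[4] flags=0010 → (cmp)
[5] flags=0010 LE?F → skip
[6] flags=0010 CC?F → skip
[7] flags=0010 NE?T → r3=0xa4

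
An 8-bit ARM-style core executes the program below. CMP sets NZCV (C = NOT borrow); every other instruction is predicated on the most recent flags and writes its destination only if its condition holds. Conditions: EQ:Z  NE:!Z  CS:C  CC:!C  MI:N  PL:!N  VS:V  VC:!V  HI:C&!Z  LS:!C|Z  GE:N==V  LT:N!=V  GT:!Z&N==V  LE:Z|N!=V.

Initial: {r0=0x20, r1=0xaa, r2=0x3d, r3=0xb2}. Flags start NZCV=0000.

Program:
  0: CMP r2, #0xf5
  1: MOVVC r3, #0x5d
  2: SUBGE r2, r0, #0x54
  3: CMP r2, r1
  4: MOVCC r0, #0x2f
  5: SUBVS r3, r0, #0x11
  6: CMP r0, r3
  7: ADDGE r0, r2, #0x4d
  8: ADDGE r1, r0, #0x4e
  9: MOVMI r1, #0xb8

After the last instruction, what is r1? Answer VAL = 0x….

VAL = 0xb8

0: ✓ CMP  NZCV=0000
1: ✓ MOVVC  r3←0x5d
2: ✓ SUBGE  r2←0xcc
3: ✓ CMP  NZCV=0010
4: · MOVCC
5: · SUBVS
6: ✓ CMP  NZCV=1000
7: · ADDGE
8: · ADDGE
9: ✓ MOVMI  r1←0xb8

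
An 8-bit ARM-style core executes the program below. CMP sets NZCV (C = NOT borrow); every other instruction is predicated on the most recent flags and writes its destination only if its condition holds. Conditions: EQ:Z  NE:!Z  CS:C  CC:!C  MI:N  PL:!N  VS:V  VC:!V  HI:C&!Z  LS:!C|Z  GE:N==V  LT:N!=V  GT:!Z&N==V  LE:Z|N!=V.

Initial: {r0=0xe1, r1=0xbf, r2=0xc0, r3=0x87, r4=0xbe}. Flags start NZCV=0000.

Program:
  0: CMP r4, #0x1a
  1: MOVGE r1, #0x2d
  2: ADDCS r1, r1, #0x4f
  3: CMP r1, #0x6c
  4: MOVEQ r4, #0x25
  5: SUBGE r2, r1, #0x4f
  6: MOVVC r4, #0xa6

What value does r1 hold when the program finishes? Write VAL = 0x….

VAL = 0x0e

0: ✓ CMP  NZCV=1010
1: · MOVGE
2: ✓ ADDCS  r1←0x0e
3: ✓ CMP  NZCV=1000
4: · MOVEQ
5: · SUBGE
6: ✓ MOVVC  r4←0xa6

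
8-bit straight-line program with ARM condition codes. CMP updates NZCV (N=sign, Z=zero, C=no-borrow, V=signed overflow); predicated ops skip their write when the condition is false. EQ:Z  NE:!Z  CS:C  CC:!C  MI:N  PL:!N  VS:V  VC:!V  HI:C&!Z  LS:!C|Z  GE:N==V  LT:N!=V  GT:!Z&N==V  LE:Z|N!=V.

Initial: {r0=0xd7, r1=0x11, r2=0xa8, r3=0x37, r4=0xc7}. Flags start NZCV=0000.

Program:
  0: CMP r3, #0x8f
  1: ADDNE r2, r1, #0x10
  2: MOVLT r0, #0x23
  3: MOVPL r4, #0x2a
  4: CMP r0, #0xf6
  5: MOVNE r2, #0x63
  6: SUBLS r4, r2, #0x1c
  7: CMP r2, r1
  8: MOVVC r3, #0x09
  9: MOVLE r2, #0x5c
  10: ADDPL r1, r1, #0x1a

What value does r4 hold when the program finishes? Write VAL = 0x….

[0] flags=1001 → (cmp)
[1] flags=1001 NE?T → r2=0x21
[2] flags=1001 LT?F → skip
[3] flags=1001 PL?F → skip
[4] flags=1000 → (cmp)
[5] flags=1000 NE?T → r2=0x63
[6] flags=1000 LS?T → r4=0x47
[7] flags=0010 → (cmp)
[8] flags=0010 VC?T → r3=0x09
[9] flags=0010 LE?F → skip
[10] flags=0010 PL?T → r1=0x2b

VAL = 0x47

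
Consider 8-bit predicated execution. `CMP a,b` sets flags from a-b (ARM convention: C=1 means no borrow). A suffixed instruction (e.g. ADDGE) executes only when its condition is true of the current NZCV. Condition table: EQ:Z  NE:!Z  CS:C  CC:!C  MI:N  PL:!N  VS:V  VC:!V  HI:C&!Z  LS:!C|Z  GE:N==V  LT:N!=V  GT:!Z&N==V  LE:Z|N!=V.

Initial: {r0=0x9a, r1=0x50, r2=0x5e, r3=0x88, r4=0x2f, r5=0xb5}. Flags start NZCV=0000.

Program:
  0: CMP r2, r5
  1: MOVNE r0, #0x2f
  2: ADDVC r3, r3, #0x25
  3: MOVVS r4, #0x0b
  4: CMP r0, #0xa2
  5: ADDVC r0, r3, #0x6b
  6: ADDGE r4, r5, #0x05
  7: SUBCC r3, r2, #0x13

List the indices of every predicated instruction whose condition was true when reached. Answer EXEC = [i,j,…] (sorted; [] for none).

EXEC = [1,3,6,7]

[0] flags=1001 → (cmp)
[1] flags=1001 NE?T → r0=0x2f
[2] flags=1001 VC?F → skip
[3] flags=1001 VS?T → r4=0x0b
[4] flags=1001 → (cmp)
[5] flags=1001 VC?F → skip
[6] flags=1001 GE?T → r4=0xba
[7] flags=1001 CC?T → r3=0x4b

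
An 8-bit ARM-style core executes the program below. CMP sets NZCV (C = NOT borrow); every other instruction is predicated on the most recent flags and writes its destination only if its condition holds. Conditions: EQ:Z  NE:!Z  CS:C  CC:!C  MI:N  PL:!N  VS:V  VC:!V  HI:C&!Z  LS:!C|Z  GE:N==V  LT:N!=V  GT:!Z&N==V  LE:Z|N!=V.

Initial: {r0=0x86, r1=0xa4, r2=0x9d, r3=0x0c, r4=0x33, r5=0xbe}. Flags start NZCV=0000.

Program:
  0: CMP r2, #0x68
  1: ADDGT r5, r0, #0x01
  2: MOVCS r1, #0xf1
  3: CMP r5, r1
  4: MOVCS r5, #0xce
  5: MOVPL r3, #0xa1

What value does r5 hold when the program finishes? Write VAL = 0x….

VAL = 0xbe

0: ✓ CMP  NZCV=0011
1: · ADDGT
2: ✓ MOVCS  r1←0xf1
3: ✓ CMP  NZCV=1000
4: · MOVCS
5: · MOVPL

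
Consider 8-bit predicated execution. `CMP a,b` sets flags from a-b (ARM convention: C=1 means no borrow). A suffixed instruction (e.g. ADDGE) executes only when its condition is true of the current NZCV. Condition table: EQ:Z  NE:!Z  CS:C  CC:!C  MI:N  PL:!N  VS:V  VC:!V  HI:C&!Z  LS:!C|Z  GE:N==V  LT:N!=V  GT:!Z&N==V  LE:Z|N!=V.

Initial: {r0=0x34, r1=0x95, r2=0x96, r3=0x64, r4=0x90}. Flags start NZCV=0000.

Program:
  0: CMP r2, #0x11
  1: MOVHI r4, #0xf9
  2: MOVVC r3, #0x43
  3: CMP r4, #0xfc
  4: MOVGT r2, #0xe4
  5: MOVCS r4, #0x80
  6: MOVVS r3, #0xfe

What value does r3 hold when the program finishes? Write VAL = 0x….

[0] flags=1010 → (cmp)
[1] flags=1010 HI?T → r4=0xf9
[2] flags=1010 VC?T → r3=0x43
[3] flags=1000 → (cmp)
[4] flags=1000 GT?F → skip
[5] flags=1000 CS?F → skip
[6] flags=1000 VS?F → skip

VAL = 0x43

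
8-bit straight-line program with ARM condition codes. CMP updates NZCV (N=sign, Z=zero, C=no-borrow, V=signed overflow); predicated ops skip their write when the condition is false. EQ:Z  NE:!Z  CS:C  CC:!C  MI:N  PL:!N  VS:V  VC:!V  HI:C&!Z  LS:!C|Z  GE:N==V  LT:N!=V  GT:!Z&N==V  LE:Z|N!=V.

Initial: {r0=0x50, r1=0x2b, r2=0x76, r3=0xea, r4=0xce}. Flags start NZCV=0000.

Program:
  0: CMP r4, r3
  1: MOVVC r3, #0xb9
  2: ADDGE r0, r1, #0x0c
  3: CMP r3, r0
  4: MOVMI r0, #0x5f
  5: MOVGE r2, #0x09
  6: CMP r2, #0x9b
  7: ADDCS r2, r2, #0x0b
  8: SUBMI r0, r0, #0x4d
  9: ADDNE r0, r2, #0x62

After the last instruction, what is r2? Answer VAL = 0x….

[0] flags=1000 → (cmp)
[1] flags=1000 VC?T → r3=0xb9
[2] flags=1000 GE?F → skip
[3] flags=0011 → (cmp)
[4] flags=0011 MI?F → skip
[5] flags=0011 GE?F → skip
[6] flags=1001 → (cmp)
[7] flags=1001 CS?F → skip
[8] flags=1001 MI?T → r0=0x03
[9] flags=1001 NE?T → r0=0xd8

VAL = 0x76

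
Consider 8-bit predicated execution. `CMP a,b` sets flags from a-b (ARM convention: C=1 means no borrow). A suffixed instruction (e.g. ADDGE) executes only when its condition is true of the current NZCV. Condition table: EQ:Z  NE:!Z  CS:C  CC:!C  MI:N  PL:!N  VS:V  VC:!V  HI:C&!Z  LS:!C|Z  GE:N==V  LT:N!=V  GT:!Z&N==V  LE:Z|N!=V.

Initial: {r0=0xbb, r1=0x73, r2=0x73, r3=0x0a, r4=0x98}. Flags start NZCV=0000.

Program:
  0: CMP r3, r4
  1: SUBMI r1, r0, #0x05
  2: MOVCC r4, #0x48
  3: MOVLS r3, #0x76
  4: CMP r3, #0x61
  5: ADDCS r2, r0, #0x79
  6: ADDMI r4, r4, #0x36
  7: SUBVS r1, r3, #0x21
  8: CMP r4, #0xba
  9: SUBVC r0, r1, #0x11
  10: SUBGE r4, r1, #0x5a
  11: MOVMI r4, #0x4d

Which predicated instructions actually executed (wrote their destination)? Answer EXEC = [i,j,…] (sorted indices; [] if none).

EXEC = [2,3,5,10,11]

0: ✓ CMP  NZCV=0000
1: · SUBMI
2: ✓ MOVCC  r4←0x48
3: ✓ MOVLS  r3←0x76
4: ✓ CMP  NZCV=0010
5: ✓ ADDCS  r2←0x34
6: · ADDMI
7: · SUBVS
8: ✓ CMP  NZCV=1001
9: · SUBVC
10: ✓ SUBGE  r4←0x19
11: ✓ MOVMI  r4←0x4d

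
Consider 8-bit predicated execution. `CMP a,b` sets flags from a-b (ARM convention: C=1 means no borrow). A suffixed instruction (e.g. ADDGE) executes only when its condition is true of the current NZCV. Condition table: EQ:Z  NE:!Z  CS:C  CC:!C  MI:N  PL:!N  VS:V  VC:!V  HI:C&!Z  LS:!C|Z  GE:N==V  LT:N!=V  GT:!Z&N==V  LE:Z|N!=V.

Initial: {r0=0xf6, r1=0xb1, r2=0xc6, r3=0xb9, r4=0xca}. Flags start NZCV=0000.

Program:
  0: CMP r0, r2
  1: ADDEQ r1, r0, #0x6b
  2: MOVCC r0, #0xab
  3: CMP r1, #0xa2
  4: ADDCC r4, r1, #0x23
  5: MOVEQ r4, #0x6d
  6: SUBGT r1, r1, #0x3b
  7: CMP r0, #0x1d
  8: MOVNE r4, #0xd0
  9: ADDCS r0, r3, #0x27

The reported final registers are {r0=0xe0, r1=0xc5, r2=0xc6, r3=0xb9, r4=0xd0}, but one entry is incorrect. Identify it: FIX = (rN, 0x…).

[0] flags=0010 → (cmp)
[1] flags=0010 EQ?F → skip
[2] flags=0010 CC?F → skip
[3] flags=0010 → (cmp)
[4] flags=0010 CC?F → skip
[5] flags=0010 EQ?F → skip
[6] flags=0010 GT?T → r1=0x76
[7] flags=1010 → (cmp)
[8] flags=1010 NE?T → r4=0xd0
[9] flags=1010 CS?T → r0=0xe0

FIX = (r1, 0x76)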